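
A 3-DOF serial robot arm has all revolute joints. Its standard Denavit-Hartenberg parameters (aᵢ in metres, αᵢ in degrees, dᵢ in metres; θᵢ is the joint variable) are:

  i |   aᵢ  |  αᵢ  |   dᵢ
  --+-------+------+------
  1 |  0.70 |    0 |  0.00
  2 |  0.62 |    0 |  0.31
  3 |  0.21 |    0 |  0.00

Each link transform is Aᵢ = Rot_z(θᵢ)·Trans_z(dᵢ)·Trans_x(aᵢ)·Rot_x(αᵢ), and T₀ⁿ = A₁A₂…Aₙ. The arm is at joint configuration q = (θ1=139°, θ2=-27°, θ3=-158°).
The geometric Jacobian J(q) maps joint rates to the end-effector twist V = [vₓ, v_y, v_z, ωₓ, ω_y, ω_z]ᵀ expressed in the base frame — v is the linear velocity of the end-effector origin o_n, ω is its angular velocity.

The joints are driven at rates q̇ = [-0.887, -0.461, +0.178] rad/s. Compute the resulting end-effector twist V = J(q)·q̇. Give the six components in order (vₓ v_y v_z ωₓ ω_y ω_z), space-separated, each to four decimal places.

o_n = [-0.6147, 0.8830, 0.3100]
J₁: ẑ×o_n = [-0.8830, -0.6147, 0.0000], ω = ẑ
J2: z=[0.0000, 0.0000, 1.0000] o=[-0.5283, 0.4592, 0.0000] → [-0.4238, -0.0864, 0.0000, 0.0000, 0.0000, 1.0000]
J3: z=[0.0000, 0.0000, 1.0000] o=[-0.7606, 1.0341, 0.3100] → [0.1511, 0.1459, -0.0000, 0.0000, 0.0000, 1.0000]
V = J·q̇ = [1.0055, 0.6110, 0.0000, 0.0000, 0.0000, -1.1700]

1.0055 0.6110 0.0000 0.0000 0.0000 -1.1700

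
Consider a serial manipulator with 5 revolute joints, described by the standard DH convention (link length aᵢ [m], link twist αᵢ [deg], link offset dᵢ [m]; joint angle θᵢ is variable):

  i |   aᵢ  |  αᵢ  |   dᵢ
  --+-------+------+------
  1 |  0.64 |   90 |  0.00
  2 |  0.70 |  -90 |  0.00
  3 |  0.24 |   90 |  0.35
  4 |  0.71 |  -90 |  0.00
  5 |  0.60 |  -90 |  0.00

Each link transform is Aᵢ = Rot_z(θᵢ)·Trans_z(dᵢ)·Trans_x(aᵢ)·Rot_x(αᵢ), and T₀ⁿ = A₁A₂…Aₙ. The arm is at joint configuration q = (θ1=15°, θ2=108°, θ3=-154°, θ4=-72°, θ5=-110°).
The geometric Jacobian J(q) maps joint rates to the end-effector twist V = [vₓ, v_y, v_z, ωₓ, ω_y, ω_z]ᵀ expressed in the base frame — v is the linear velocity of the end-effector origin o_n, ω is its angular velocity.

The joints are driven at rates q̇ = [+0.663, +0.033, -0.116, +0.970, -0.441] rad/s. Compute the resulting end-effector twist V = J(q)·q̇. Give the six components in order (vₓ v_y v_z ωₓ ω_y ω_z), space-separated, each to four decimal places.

o_n = [0.6225, 0.5117, 0.1324]
J₁: ẑ×o_n = [-0.5117, 0.6225, 0.0000], ω = ẑ
J2: z=[0.2588, -0.9659, 0.0000] o=[0.6182, 0.1656, 0.0000] → [-0.1279, -0.0343, 0.0938, 0.2588, -0.9659, 0.0000]
J3: z=[-0.9187, -0.2462, -0.3090] o=[0.4093, 0.1097, 0.6657] → [0.2555, -0.5559, -0.3169, -0.9187, -0.2462, -0.3090]
J4: z=[-0.1018, 0.9032, -0.4169] o=[0.1793, -0.0609, 0.3524] → [0.0400, -0.2072, -0.4586, -0.1018, 0.9032, -0.4169]
J5: z=[0.0792, -0.4104, -0.9085] o=[0.8834, 0.0282, 0.3735] → [0.5382, 0.2561, -0.0688, 0.0792, -0.4104, -0.9085]
V = J·q̇ = [-0.5717, 0.1622, -0.3746, -0.0185, 1.0538, 0.6951]

-0.5717 0.1622 -0.3746 -0.0185 1.0538 0.6951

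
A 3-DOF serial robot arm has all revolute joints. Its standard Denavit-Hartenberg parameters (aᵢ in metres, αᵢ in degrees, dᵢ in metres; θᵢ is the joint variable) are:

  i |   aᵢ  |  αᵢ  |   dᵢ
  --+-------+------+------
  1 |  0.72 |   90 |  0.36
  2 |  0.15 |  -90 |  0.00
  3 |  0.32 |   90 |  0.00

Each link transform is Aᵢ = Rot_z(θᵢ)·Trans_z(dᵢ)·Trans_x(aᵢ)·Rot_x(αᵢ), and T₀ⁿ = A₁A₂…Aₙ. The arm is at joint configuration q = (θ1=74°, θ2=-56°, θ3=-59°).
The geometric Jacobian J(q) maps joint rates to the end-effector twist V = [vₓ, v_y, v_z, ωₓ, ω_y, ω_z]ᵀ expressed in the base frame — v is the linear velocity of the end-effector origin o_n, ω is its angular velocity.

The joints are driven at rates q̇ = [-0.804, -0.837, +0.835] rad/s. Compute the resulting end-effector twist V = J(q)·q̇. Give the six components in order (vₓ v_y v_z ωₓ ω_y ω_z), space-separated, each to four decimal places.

0.4745 -0.4595 -0.3372 -0.6138 0.8961 -0.3371

o_n = [0.5107, 0.7857, 0.0990]
J₁: ẑ×o_n = [-0.7857, 0.5107, 0.0000], ω = ẑ
J2: z=[0.9613, -0.2756, 0.0000] o=[0.1985, 0.6921, 0.3600] → [0.0719, 0.2509, 0.1760, 0.9613, -0.2756, 0.0000]
J3: z=[0.2285, 0.7969, 0.5592] o=[0.2216, 0.7727, 0.2356] → [-0.1161, 0.1929, -0.2274, 0.2285, 0.7969, 0.5592]
V = J·q̇ = [0.4745, -0.4595, -0.3372, -0.6138, 0.8961, -0.3371]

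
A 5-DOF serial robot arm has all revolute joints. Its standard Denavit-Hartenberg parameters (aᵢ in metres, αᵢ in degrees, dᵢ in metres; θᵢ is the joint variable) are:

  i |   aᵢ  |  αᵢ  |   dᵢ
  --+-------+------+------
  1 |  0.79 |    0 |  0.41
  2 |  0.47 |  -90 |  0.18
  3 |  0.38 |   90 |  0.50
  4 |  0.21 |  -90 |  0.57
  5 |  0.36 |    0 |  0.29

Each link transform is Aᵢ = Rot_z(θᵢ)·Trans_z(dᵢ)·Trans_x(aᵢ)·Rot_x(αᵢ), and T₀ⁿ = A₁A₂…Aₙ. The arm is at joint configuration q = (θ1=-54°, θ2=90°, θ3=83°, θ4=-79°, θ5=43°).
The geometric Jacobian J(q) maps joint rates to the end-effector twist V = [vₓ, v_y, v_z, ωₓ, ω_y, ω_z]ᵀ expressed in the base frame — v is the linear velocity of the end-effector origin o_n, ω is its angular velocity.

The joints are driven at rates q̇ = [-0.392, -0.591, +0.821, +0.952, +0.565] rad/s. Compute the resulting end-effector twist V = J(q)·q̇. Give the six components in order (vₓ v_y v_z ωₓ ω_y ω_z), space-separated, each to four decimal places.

o_n = [1.1262, -0.0461, -0.1198]
J₁: ẑ×o_n = [0.0461, 1.1262, -0.0000], ω = ẑ
J2: z=[0.0000, 0.0000, 1.0000] o=[0.4644, -0.6391, 0.4100] → [-0.5931, 0.6619, 0.0000, 0.0000, 0.0000, 1.0000]
J3: z=[-0.5878, 0.8090, 0.0000] o=[0.8446, -0.3629, 0.5900] → [-0.5742, -0.4172, -0.4141, -0.5878, 0.8090, 0.0000]
J4: z=[0.8030, 0.5834, 0.1219] o=[0.5882, 0.0689, 0.2128] → [-0.1801, 0.3327, -0.4062, 0.8030, 0.5834, 0.1219]
J5: z=[-0.0154, 0.2247, -0.9743] o=[1.1710, 0.2375, 0.2425] → [-0.3577, 0.0380, 0.0144, -0.0154, 0.2247, -0.9743]
V = J·q̇ = [-0.5125, -0.8370, -0.7185, 0.2732, 1.3466, -1.4175]

-0.5125 -0.8370 -0.7185 0.2732 1.3466 -1.4175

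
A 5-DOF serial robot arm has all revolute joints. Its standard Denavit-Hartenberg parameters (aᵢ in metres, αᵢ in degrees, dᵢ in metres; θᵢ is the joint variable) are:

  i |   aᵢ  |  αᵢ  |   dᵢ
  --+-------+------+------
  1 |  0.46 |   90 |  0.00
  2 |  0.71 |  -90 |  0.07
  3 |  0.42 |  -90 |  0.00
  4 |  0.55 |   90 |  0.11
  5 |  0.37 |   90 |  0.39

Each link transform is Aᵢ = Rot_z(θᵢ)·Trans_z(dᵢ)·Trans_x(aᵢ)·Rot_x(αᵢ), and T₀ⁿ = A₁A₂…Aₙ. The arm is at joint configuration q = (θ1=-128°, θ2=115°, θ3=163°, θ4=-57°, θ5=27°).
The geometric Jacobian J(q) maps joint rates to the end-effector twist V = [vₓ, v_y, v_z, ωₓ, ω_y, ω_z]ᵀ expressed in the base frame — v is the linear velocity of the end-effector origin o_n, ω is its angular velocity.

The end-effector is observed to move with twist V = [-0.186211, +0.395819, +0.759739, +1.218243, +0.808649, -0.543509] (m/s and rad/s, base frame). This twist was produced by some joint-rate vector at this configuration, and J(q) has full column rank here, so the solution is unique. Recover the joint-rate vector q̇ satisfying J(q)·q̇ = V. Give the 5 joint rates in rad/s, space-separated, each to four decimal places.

o_n = [0.1354, 0.4471, -0.3275]
J₁: ẑ×o_n = [-0.4471, 0.1354, 0.0000], ω = ẑ
J2: z=[-0.7880, 0.6157, 0.0000] o=[-0.2832, -0.3625, 0.0000] → [-0.2016, -0.2581, -0.8957, -0.7880, 0.6157, 0.0000]
J3: z=[0.5580, 0.7142, -0.4226] o=[-0.1536, -0.0829, 0.6435] → [-0.4695, 0.4197, 0.0894, 0.5580, 0.7142, -0.4226]
J4: z=[-0.8297, 0.4914, -0.2650] o=[-0.1614, -0.2923, 0.2795] → [-0.1023, -0.5822, -0.7593, -0.8297, 0.4914, -0.2650]
J5: z=[0.3194, 0.8070, 0.4967] o=[-0.0008, -0.0581, -0.2042] → [-0.3504, 0.1070, 0.0515, 0.3194, 0.8070, 0.4967]
q̇ = J⁺·V = [-0.6850, -0.9190, 0.6670, 0.2280, 0.9740]

-0.6850 -0.9190 0.6670 0.2280 0.9740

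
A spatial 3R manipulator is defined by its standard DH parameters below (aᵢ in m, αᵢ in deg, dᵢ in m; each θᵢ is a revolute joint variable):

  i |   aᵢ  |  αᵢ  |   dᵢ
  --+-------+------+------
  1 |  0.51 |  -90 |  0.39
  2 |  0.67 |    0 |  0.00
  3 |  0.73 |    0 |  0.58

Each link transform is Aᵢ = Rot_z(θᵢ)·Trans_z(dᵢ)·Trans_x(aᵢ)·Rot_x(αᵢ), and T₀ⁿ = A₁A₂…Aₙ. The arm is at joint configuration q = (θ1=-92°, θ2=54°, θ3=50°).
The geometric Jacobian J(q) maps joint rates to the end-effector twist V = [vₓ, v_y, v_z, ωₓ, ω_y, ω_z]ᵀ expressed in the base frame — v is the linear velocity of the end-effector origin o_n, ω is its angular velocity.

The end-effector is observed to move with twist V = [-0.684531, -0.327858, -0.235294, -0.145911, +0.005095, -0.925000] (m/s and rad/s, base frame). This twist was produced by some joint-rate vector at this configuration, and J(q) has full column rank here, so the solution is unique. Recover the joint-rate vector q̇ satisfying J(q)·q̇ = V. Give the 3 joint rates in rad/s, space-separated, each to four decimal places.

o_n = [0.5543, -0.7470, -0.8604]
J₁: ẑ×o_n = [0.7470, 0.5543, -0.0000], ω = ẑ
J2: z=[0.9994, -0.0349, 0.0000] o=[-0.0178, -0.5097, 0.3900] → [0.0436, 1.2496, -0.2172, 0.9994, -0.0349, 0.0000]
J3: z=[0.9994, -0.0349, 0.0000] o=[-0.0315, -0.9033, -0.1520] → [0.0247, 0.7079, 0.1766, 0.9994, -0.0349, 0.0000]
q̇ = J⁺·V = [-0.9250, 0.5320, -0.6780]

-0.9250 0.5320 -0.6780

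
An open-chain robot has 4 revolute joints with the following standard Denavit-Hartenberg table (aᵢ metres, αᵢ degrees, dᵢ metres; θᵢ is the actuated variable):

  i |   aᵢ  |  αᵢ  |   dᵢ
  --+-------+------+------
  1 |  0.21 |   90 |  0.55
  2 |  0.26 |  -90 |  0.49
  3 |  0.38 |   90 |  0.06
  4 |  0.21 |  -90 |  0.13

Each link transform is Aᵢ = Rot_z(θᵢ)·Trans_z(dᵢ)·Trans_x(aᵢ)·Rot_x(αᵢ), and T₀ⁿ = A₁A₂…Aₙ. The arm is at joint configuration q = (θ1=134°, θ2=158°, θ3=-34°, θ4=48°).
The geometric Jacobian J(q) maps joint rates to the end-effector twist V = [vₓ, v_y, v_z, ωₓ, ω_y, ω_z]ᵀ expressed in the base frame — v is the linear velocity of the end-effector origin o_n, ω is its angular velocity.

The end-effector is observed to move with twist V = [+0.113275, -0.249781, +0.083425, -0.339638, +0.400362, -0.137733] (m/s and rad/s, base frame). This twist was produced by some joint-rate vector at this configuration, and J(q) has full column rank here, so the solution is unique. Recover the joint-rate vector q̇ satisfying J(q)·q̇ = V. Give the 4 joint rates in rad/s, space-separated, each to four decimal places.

-0.6120 -0.4230 -0.6360 0.5510

o_n = [0.9483, 0.2975, 0.5815]
J₁: ẑ×o_n = [-0.2975, 0.9483, 0.0000], ω = ẑ
J2: z=[0.7193, 0.6947, 0.0000] o=[-0.1459, 0.1511, 0.5500] → [0.0219, -0.0227, -0.6547, 0.7193, 0.6947, 0.0000]
J3: z=[0.2602, -0.2695, -0.9272] o=[0.3741, 0.3180, 0.6474] → [-0.0012, -0.5153, 0.1494, 0.2602, -0.2695, -0.9272]
J4: z=[0.2362, 0.9489, -0.2095] o=[0.7454, 0.2394, 0.7098] → [-0.1095, -0.0122, -0.1788, 0.2362, 0.9489, -0.2095]
q̇ = J⁺·V = [-0.6120, -0.4230, -0.6360, 0.5510]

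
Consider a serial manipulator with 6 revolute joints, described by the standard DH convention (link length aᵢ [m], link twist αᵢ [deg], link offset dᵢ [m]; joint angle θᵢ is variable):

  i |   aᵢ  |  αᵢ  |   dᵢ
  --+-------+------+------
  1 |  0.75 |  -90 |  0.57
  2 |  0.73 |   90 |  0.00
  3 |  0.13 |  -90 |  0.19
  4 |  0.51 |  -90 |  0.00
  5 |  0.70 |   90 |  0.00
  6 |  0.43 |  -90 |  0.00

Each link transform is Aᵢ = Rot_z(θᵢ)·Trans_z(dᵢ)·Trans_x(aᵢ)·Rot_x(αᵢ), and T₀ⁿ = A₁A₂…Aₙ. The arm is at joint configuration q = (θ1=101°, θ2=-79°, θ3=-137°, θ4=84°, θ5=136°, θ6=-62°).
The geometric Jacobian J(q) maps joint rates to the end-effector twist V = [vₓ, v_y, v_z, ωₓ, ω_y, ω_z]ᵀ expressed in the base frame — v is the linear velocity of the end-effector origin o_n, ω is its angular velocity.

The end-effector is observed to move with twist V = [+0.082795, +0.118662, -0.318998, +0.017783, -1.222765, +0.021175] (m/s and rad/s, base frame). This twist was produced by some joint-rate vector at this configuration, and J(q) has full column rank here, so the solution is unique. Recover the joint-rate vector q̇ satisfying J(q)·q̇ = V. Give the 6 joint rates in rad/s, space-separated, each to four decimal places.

0.6980 0.3180 0.9240 -0.5890 -0.7330 -0.0750

o_n = [-0.1918, 0.3478, 0.5833]
J₁: ẑ×o_n = [-0.3478, -0.1918, 0.0000], ω = ẑ
J2: z=[-0.9816, -0.1908, 0.0000] o=[-0.1431, 0.7362, 0.5700] → [-0.0025, 0.0131, 0.3720, -0.9816, -0.1908, 0.0000]
J3: z=[0.1873, -0.9636, 0.1908] o=[-0.1697, 0.8730, 1.2866] → [0.7778, 0.1275, -0.1197, 0.1873, -0.9636, 0.1908]
J4: z=[0.6931, 0.2673, 0.6695] o=[-0.0436, 0.6890, 1.2295] → [0.0557, 0.3486, -0.1968, 0.6931, 0.2673, 0.6695]
J5: z=[-0.7119, 0.1075, 0.6940] o=[-0.1015, 1.1774, 1.0945] → [0.5208, -0.4265, 0.6002, -0.7119, 0.1075, 0.6940]
J6: z=[-0.5774, 0.4729, -0.6655] o=[-0.3814, 0.5652, 0.9023] → [-0.2955, -0.3103, 0.0359, -0.5774, 0.4729, -0.6655]
q̇ = J⁺·V = [0.6980, 0.3180, 0.9240, -0.5890, -0.7330, -0.0750]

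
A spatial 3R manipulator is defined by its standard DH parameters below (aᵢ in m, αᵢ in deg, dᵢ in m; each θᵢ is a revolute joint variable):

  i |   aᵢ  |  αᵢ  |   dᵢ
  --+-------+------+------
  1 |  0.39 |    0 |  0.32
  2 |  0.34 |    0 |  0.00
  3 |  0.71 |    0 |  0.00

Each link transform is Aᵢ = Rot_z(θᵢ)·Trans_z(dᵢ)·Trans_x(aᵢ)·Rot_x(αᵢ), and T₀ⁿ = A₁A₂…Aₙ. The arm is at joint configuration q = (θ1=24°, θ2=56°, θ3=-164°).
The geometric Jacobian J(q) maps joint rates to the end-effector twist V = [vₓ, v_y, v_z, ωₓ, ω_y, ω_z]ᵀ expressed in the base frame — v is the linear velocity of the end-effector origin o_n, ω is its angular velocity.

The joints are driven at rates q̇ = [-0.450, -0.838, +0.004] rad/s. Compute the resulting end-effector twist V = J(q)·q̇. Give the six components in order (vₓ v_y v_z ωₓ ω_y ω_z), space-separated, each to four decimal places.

o_n = [0.4895, -0.2126, 0.3200]
J₁: ẑ×o_n = [0.2126, 0.4895, -0.0000], ω = ẑ
J2: z=[0.0000, 0.0000, 1.0000] o=[0.3563, 0.1586, 0.3200] → [0.3713, 0.1333, -0.0000, 0.0000, 0.0000, 1.0000]
J3: z=[0.0000, 0.0000, 1.0000] o=[0.4153, 0.4935, 0.3200] → [0.7061, 0.0742, -0.0000, 0.0000, 0.0000, 1.0000]
V = J·q̇ = [-0.4040, -0.3317, 0.0000, 0.0000, 0.0000, -1.2840]

-0.4040 -0.3317 0.0000 0.0000 0.0000 -1.2840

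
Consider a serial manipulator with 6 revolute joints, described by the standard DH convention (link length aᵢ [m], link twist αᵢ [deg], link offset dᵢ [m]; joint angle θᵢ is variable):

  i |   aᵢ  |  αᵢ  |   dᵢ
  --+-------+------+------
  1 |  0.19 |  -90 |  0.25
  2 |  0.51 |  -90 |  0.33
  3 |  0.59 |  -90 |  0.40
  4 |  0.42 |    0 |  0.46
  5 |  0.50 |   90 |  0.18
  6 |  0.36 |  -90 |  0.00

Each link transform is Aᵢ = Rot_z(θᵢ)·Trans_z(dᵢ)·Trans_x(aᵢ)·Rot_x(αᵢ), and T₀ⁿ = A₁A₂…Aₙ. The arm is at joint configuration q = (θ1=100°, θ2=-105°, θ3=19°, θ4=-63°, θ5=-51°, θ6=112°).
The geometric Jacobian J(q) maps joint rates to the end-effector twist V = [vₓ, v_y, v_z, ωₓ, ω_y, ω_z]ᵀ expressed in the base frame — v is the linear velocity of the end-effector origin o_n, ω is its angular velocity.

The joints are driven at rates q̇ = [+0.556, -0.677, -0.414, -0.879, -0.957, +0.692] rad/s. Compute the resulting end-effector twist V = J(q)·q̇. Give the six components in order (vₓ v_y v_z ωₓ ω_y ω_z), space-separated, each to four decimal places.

o_n = [0.6012, 1.1777, 1.3005]
J₁: ẑ×o_n = [-1.1777, 0.6012, 0.0000], ω = ẑ
J2: z=[-0.9848, -0.1736, 0.0000] o=[-0.0330, 0.1871, 0.2500] → [-0.1824, 1.0345, -0.8654, -0.9848, -0.1736, 0.0000]
J3: z=[-0.1677, 0.9513, 0.2588] o=[-0.3351, -0.0002, 0.7426] → [0.2258, 0.3359, -1.0882, -0.1677, 0.9513, 0.2588]
J4: z=[0.9165, 0.2472, -0.3145] o=[-0.1879, 0.2715, 1.3850] → [0.2641, -0.1707, 0.6355, 0.9165, 0.2472, -0.3145]
J5: z=[0.9165, 0.2472, -0.3145] o=[0.2402, 0.7060, 1.5113] → [0.0962, 0.0797, 0.3431, 0.9165, 0.2472, -0.3145]
J6: z=[-0.2635, -0.2184, -0.9396] o=[0.2547, 1.2225, 1.3872] → [-0.0232, -0.3484, 0.0875, -0.2635, -0.2184, -0.9396]
V = J·q̇ = [-0.9650, -0.6726, 0.2100, -1.1289, -0.8812, 0.3760]

-0.9650 -0.6726 0.2100 -1.1289 -0.8812 0.3760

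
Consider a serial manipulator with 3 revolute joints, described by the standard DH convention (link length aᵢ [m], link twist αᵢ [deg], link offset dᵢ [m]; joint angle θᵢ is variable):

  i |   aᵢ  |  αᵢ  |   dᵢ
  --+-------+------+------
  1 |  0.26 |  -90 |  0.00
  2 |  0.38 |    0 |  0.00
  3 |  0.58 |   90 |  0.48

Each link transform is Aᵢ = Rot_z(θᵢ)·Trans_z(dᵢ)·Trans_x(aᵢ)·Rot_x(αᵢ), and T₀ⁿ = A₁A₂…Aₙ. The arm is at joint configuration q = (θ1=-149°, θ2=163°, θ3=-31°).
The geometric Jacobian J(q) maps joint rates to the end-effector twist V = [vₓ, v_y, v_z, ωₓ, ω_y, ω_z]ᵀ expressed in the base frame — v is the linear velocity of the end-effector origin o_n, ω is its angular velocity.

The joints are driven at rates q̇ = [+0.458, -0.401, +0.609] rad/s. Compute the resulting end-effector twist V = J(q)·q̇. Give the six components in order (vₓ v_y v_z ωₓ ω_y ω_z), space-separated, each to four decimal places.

o_n = [0.6685, -0.1583, -0.5421]
J₁: ẑ×o_n = [0.1583, 0.6685, -0.0000], ω = ẑ
J2: z=[0.5150, -0.8572, 0.0000] o=[-0.2229, -0.1339, 0.0000] → [0.4647, 0.2792, 0.7515, 0.5150, -0.8572, 0.0000]
J3: z=[0.5150, -0.8572, 0.0000] o=[0.0886, 0.0533, -0.1111] → [0.3695, 0.2220, 0.3881, 0.5150, -0.8572, 0.0000]
V = J·q̇ = [0.1112, 0.3294, -0.0650, 0.1071, -0.1783, 0.4580]

0.1112 0.3294 -0.0650 0.1071 -0.1783 0.4580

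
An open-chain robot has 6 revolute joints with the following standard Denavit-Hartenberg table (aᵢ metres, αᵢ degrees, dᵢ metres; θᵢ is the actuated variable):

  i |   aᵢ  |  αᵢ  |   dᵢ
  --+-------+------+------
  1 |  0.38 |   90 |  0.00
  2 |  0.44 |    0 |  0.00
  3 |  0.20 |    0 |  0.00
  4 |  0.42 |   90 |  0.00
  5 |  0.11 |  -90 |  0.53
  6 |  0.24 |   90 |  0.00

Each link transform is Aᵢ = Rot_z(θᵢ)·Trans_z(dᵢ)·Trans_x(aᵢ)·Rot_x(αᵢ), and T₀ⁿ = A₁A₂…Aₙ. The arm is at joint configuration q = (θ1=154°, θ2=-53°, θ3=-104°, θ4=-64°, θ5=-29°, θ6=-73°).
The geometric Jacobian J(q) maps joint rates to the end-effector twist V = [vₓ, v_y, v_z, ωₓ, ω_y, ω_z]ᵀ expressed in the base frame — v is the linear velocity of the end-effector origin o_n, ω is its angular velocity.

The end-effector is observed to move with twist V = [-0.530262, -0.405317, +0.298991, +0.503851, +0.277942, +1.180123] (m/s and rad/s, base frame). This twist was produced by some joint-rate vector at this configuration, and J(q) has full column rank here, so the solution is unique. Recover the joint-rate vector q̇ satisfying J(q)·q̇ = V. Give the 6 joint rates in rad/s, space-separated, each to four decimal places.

0.9520 0.8860 -0.9820 -0.1540 -0.0450 0.8240

o_n = [-0.5084, 0.1508, 0.5226]
J₁: ẑ×o_n = [-0.1508, -0.5084, 0.0000], ω = ẑ
J2: z=[0.4384, 0.8988, 0.0000] o=[-0.3415, 0.1666, 0.0000] → [0.4697, -0.2291, 0.1431, 0.4384, 0.8988, 0.0000]
J3: z=[0.4384, 0.8988, 0.0000] o=[-0.5795, 0.2827, -0.3514] → [0.7855, -0.3831, -0.1217, 0.4384, 0.8988, 0.0000]
J4: z=[0.4384, 0.8988, 0.0000] o=[-0.4141, 0.2020, -0.4295] → [0.8558, -0.4174, 0.0624, 0.4384, 0.8988, 0.0000]
J5: z=[-0.5897, 0.2876, 0.7547] o=[-0.1292, 0.0630, -0.1540] → [0.1283, 0.1127, 0.0573, -0.5897, 0.2876, 0.7547]
J6: z=[0.7123, 0.6257, 0.3181] o=[-0.3998, 0.1357, 0.3091] → [0.1288, -0.1866, 0.0787, 0.7123, 0.6257, 0.3181]
q̇ = J⁺·V = [0.9520, 0.8860, -0.9820, -0.1540, -0.0450, 0.8240]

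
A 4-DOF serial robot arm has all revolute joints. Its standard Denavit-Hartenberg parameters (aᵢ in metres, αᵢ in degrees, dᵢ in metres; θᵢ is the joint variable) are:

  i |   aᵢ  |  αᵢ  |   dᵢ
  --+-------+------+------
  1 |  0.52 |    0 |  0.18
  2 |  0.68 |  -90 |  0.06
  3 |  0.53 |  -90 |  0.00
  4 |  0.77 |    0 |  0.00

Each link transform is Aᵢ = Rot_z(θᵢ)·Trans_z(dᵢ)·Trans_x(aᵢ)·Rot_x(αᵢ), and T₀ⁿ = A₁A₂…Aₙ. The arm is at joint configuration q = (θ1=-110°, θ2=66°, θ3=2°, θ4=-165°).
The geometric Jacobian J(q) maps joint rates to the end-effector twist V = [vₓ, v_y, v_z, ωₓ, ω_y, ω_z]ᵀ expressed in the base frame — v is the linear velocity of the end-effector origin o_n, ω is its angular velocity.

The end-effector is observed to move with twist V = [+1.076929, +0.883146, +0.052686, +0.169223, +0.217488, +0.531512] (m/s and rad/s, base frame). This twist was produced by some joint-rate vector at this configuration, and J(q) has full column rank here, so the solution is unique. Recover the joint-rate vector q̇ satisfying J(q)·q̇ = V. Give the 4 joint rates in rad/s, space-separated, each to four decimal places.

o_n = [0.2961, -0.6692, 0.2475]
J₁: ẑ×o_n = [0.6692, 0.2961, -0.0000], ω = ẑ
J2: z=[0.0000, 0.0000, 1.0000] o=[-0.1779, -0.4886, 0.1800] → [0.1806, 0.4739, -0.0000, 0.0000, 0.0000, 1.0000]
J3: z=[0.6947, 0.7193, 0.0000] o=[0.3113, -0.9610, 0.2400] → [0.0054, -0.0052, 0.2136, 0.6947, 0.7193, 0.0000]
J4: z=[-0.0251, 0.0242, -0.9994] o=[0.6923, -1.3290, 0.2215] → [0.6599, 0.3967, -0.0070, -0.0251, 0.0242, -0.9994]
q̇ = J⁺·V = [0.5580, 0.8140, 0.2740, 0.8410]

0.5580 0.8140 0.2740 0.8410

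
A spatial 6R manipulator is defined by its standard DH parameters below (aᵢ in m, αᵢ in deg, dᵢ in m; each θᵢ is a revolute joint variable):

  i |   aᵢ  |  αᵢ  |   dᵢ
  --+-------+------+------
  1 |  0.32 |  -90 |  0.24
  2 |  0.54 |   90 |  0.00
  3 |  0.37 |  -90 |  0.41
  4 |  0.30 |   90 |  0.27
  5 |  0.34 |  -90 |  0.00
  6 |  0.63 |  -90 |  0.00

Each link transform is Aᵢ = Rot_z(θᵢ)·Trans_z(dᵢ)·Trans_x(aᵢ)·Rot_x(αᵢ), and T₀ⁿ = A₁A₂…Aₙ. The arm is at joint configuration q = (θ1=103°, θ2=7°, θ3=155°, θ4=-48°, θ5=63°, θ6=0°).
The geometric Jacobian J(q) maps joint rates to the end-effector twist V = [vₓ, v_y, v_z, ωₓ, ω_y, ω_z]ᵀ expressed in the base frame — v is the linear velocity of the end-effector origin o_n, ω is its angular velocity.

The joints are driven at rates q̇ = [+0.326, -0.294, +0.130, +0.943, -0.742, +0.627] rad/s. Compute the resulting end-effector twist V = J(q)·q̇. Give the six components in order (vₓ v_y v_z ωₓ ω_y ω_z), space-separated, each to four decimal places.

-0.3219 -1.1166 -0.3200 1.4707 -0.4507 -0.3670

o_n = [0.7086, -0.1251, 1.2812]
J₁: ẑ×o_n = [0.1251, 0.7086, -0.0000], ω = ẑ
J2: z=[-0.9744, -0.2250, 0.0000] o=[-0.0720, 0.3118, 0.2400] → [-0.2342, 1.0146, 0.6013, -0.9744, -0.2250, 0.0000]
J3: z=[-0.0274, 0.1187, 0.9925] o=[-0.1926, 0.8340, 0.1742] → [1.0834, 0.9248, -0.0807, -0.0274, 0.1187, 0.9925]
J4: z=[0.9774, -0.2048, 0.0515] o=[-0.2813, 0.5232, 0.6220] → [-0.1016, -0.5934, -0.4309, 0.9774, -0.2048, 0.0515]
J5: z=[0.1373, 0.8015, 0.5821] o=[-0.0655, 0.2994, 0.8794] → [0.5692, 0.3954, -0.6787, 0.1373, 0.8015, 0.5821]
J6: z=[0.5868, 0.4076, -0.6997] o=[0.2058, 0.1506, 1.0202] → [-0.0865, -0.5049, -0.3667, 0.5868, 0.4076, -0.6997]
V = J·q̇ = [-0.3219, -1.1166, -0.3200, 1.4707, -0.4507, -0.3670]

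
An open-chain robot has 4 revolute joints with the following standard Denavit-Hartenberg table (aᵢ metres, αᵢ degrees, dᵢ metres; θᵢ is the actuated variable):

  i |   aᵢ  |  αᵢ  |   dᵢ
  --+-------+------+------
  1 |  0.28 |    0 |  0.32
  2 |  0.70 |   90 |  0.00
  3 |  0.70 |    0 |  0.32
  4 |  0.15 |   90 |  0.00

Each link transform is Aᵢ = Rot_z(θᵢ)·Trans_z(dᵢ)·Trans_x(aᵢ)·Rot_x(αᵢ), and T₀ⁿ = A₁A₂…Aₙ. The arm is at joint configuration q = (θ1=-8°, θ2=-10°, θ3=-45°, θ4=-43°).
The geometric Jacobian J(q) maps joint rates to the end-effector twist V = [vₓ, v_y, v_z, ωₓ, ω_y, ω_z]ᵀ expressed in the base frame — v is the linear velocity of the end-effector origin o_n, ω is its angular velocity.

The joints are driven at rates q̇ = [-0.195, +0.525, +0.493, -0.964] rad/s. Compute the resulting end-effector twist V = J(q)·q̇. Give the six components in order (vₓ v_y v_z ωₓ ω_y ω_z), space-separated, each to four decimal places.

o_n = [1.3199, -0.7142, -0.3249]
J₁: ẑ×o_n = [0.7142, 1.3199, -0.0000], ω = ẑ
J2: z=[0.0000, 0.0000, 1.0000] o=[0.2773, -0.0390, 0.3200] → [0.6752, 1.0426, -0.0000, 0.0000, 0.0000, 1.0000]
J3: z=[-0.3090, -0.9511, 0.0000] o=[0.9430, -0.2553, 0.3200] → [0.6133, -0.1993, 0.5002, -0.3090, -0.9511, 0.0000]
J4: z=[-0.3090, -0.9511, 0.0000] o=[1.3149, -0.7126, -0.1750] → [0.1426, -0.0463, 0.0052, -0.3090, -0.9511, 0.0000]
V = J·q̇ = [0.3802, 0.2364, 0.2416, 0.1455, 0.4479, 0.3300]

0.3802 0.2364 0.2416 0.1455 0.4479 0.3300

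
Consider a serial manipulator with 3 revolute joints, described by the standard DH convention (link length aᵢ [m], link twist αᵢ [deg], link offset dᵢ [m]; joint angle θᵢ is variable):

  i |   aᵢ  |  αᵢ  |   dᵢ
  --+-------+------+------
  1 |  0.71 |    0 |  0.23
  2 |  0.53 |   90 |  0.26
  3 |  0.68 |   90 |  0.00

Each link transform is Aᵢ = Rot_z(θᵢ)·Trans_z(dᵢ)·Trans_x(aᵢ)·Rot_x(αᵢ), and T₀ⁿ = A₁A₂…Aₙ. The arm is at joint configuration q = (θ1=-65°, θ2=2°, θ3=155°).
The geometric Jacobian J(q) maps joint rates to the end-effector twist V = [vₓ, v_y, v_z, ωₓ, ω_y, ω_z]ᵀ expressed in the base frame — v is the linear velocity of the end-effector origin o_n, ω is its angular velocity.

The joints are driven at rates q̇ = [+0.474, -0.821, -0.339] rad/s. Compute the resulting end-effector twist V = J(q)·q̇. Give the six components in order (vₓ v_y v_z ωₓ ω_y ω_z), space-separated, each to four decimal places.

0.3759 0.0690 0.2089 0.3021 0.1539 -0.3470

o_n = [0.2609, -0.5666, 0.7774]
J₁: ẑ×o_n = [0.5666, 0.2609, -0.0000], ω = ẑ
J2: z=[0.0000, 0.0000, 1.0000] o=[0.3001, -0.6435, 0.2300] → [-0.0769, -0.0392, 0.0000, 0.0000, 0.0000, 1.0000]
J3: z=[-0.8910, -0.4540, 0.0000] o=[0.5407, -1.1157, 0.4900] → [-0.1305, 0.2561, -0.6163, -0.8910, -0.4540, 0.0000]
V = J·q̇ = [0.3759, 0.0690, 0.2089, 0.3021, 0.1539, -0.3470]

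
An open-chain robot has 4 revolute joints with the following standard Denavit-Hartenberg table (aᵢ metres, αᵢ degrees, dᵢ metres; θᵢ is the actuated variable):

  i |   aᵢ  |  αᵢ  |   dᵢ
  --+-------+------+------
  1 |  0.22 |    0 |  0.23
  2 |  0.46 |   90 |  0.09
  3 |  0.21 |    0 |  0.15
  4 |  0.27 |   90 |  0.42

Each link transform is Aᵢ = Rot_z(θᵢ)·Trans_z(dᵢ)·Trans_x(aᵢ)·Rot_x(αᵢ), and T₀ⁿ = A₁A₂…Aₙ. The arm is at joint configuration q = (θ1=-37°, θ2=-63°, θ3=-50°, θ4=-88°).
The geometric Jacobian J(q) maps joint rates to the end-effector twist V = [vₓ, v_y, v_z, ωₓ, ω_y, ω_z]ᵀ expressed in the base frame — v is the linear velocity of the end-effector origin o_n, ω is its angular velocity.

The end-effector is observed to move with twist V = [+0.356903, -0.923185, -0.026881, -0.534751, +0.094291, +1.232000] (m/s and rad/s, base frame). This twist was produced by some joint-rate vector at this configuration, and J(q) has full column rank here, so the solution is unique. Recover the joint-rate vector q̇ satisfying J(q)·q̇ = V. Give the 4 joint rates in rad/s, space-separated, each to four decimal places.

o_n = [-0.4541, -0.4218, -0.0215]
J₁: ẑ×o_n = [0.4218, -0.4541, 0.0000], ω = ẑ
J2: z=[0.0000, 0.0000, 1.0000] o=[0.1757, -0.1324, 0.2300] → [0.2894, -0.6298, 0.0000, 0.0000, 0.0000, 1.0000]
J3: z=[-0.9848, 0.1736, 0.0000] o=[0.0958, -0.5854, 0.3200] → [-0.0593, -0.3363, -0.0657, -0.9848, 0.1736, 0.0000]
J4: z=[-0.9848, 0.1736, 0.0000] o=[-0.0753, -0.6923, 0.1591] → [-0.0314, -0.1779, -0.2006, -0.9848, 0.1736, 0.0000]
q̇ = J⁺·V = [0.2600, 0.9720, 0.6080, -0.0650]

0.2600 0.9720 0.6080 -0.0650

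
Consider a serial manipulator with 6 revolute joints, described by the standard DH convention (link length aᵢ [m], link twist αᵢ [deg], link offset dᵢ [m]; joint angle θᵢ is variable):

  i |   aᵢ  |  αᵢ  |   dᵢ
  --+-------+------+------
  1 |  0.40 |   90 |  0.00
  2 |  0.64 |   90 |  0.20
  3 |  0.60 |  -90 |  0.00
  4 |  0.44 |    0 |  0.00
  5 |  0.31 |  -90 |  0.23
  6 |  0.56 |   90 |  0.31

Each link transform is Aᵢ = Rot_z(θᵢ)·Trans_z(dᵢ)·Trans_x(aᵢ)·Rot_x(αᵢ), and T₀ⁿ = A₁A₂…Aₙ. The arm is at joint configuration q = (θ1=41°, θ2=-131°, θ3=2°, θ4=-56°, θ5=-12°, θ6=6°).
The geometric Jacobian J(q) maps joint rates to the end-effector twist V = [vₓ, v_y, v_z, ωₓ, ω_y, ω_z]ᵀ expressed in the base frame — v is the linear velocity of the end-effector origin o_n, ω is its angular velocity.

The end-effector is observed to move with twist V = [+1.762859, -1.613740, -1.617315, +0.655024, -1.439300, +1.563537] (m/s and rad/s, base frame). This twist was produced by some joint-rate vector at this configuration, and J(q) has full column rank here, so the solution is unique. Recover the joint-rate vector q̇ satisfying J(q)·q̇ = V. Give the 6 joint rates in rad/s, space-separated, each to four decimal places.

o_n = [-1.0561, -1.4775, -0.8879]
J₁: ẑ×o_n = [1.4775, -1.0561, 0.0000], ω = ẑ
J2: z=[0.6561, -0.7547, 0.0000] o=[0.3019, 0.2624, 0.0000] → [0.6701, 0.5825, -2.1664, 0.6561, -0.7547, 0.0000]
J3: z=[-0.5696, -0.4951, 0.6561] o=[0.1162, -0.1640, -0.4830] → [1.0622, -0.9997, 0.1677, -0.5696, -0.4951, 0.6561]
J4: z=[0.6729, -0.7392, 0.0263] o=[-0.1670, -0.4379, -0.9356] → [-0.0079, -0.0555, -1.3569, 0.6729, -0.7392, 0.0263]
J5: z=[0.6729, -0.7392, 0.0263] o=[-0.4908, -0.7308, -0.8818] → [0.0242, -0.0108, -0.9203, 0.6729, -0.7392, 0.0263]
J6: z=[-0.2242, -0.2378, -0.9451] o=[-0.5546, -1.0962, -0.7748] → [-0.3335, 0.4486, -0.0337, -0.2242, -0.2378, -0.9451]
q̇ = J⁺·V = [0.4160, 0.0190, 0.8830, 0.7970, 0.7190, -0.5590]

0.4160 0.0190 0.8830 0.7970 0.7190 -0.5590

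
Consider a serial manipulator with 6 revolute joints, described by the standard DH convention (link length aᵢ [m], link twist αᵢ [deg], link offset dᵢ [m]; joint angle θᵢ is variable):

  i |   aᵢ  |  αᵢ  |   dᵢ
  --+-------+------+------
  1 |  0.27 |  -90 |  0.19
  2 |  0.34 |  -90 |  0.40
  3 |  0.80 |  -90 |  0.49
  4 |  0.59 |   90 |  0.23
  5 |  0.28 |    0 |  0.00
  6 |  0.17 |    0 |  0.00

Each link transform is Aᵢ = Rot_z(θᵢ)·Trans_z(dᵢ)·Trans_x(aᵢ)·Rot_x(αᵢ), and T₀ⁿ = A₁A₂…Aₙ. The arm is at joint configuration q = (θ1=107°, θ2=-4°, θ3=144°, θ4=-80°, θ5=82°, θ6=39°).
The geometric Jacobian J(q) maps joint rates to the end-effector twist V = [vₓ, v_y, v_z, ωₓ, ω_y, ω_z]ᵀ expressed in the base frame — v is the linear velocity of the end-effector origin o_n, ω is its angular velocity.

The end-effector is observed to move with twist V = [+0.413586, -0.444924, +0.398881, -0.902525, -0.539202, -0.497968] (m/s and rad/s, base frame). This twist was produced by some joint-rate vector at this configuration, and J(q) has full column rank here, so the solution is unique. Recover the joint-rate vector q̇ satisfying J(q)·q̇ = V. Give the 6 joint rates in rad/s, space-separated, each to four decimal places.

-0.9560 0.7140 -0.4750 0.3770 -0.4420 0.4450

o_n = [-0.2613, -0.5231, -0.8842]
J₁: ẑ×o_n = [0.5231, -0.2613, 0.0000], ω = ẑ
J2: z=[-0.9563, -0.2924, 0.0000] o=[-0.0789, 0.2582, 0.1900] → [0.3141, -1.0273, 0.6939, -0.9563, -0.2924, 0.0000]
J3: z=[-0.0204, 0.0667, -0.9976] o=[-0.5606, 0.4656, 0.2137] → [-1.0595, -0.3210, 0.0002, -0.0204, 0.0667, -0.9976]
J4: z=[-0.6022, -0.7973, -0.0410] o=[0.0678, 0.0183, -0.3202] → [0.4274, -0.3261, 0.0637, -0.6022, -0.7973, -0.0410]
J5: z=[-0.7895, 0.6024, -0.1176] o=[-0.0008, -0.1877, -0.9151] → [-0.0209, 0.0550, 0.4217, -0.7895, 0.6024, -0.1176]
J6: z=[-0.7895, 0.6024, -0.1176] o=[-0.1631, -0.4103, -0.9651] → [0.0355, 0.0754, 0.1482, -0.7895, 0.6024, -0.1176]
q̇ = J⁺·V = [-0.9560, 0.7140, -0.4750, 0.3770, -0.4420, 0.4450]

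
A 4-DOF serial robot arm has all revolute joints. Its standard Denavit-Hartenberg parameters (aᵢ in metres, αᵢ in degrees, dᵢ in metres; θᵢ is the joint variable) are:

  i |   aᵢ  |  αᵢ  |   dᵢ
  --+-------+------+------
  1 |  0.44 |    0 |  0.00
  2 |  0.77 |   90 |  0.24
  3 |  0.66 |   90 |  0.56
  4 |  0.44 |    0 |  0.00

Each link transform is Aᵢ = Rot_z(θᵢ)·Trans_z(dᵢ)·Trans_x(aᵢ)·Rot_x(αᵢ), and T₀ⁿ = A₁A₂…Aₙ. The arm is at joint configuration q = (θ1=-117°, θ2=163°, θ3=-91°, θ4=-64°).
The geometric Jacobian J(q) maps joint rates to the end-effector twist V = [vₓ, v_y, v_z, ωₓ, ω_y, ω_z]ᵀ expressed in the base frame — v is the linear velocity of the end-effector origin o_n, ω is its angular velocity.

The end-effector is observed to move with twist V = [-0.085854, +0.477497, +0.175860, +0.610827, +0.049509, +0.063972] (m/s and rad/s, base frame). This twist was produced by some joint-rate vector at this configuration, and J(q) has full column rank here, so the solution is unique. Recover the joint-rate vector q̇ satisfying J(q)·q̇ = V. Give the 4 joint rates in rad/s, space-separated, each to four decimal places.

-0.5950 0.6670 0.4050 -0.4600

o_n = [0.4431, 0.0368, -0.6128]
J₁: ẑ×o_n = [-0.0368, 0.4431, 0.0000], ω = ẑ
J2: z=[0.0000, 0.0000, 1.0000] o=[-0.1998, -0.3920, 0.0000] → [-0.4289, 0.6429, 0.0000, 0.0000, 0.0000, 1.0000]
J3: z=[0.7193, -0.6947, 0.0000] o=[0.3351, 0.1618, 0.2400] → [0.5924, 0.6134, -0.0149, 0.7193, -0.6947, 0.0000]
J4: z=[-0.6946, -0.7192, 0.0175] o=[0.7300, -0.2354, -0.4199] → [0.1340, -0.1390, -0.3954, -0.6946, -0.7192, 0.0175]
q̇ = J⁺·V = [-0.5950, 0.6670, 0.4050, -0.4600]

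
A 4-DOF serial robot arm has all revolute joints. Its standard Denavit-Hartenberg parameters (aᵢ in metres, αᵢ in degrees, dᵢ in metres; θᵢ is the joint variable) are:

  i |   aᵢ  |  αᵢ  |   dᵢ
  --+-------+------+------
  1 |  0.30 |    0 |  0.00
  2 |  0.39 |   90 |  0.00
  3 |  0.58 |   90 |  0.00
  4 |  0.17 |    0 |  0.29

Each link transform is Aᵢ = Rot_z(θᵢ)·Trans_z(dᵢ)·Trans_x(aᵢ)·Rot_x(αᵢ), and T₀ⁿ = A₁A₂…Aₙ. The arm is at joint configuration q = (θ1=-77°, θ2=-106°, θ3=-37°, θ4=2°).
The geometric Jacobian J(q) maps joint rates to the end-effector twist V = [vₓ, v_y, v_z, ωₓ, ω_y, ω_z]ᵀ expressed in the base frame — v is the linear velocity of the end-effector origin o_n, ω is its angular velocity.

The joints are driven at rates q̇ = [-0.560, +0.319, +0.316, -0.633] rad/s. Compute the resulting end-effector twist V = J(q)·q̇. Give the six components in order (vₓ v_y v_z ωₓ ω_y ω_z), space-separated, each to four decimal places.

o_n = [-0.7455, -0.2438, -0.6829]
J₁: ẑ×o_n = [0.2438, -0.7455, 0.0000], ω = ẑ
J2: z=[0.0000, 0.0000, 1.0000] o=[0.0675, -0.2923, 0.0000] → [-0.0485, -0.8129, 0.0000, 0.0000, 0.0000, 1.0000]
J3: z=[0.0523, 0.9986, 0.0000] o=[-0.3220, -0.2719, 0.0000] → [-0.6820, 0.0357, 0.4244, 0.0523, 0.9986, 0.0000]
J4: z=[0.6010, -0.0315, -0.7986] o=[-0.7846, -0.2477, -0.3491] → [0.0136, 0.1694, 0.0036, 0.6010, -0.0315, -0.7986]
V = J·q̇ = [-0.3761, 0.0622, 0.1318, -0.3639, 0.3355, 0.2645]

-0.3761 0.0622 0.1318 -0.3639 0.3355 0.2645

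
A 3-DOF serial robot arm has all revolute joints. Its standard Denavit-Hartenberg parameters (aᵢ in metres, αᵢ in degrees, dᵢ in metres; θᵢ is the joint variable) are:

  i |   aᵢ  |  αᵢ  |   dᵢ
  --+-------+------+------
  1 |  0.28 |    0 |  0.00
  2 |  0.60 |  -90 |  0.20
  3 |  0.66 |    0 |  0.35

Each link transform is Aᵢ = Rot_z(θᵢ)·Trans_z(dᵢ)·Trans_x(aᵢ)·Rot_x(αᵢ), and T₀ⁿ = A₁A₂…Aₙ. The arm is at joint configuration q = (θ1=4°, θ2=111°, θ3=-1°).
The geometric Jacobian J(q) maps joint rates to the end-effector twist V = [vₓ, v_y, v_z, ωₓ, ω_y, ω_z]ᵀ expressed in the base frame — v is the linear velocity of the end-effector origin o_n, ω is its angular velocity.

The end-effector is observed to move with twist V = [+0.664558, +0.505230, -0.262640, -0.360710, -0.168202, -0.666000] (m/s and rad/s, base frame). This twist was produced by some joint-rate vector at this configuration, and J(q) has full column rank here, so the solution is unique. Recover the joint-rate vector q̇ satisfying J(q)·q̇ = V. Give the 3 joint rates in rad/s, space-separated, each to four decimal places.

o_n = [-0.5703, 1.0135, 0.2115]
J₁: ẑ×o_n = [-1.0135, -0.5703, 0.0000], ω = ẑ
J2: z=[0.0000, 0.0000, 1.0000] o=[0.2793, 0.0195, 0.0000] → [-0.9939, -0.8497, 0.0000, 0.0000, 0.0000, 1.0000]
J3: z=[-0.9063, -0.4226, 0.0000] o=[0.0257, 0.5633, 0.2000] → [-0.0049, 0.0104, -0.6599, -0.9063, -0.4226, 0.0000]
q̇ = J⁺·V = [-0.2320, -0.4340, 0.3980]

-0.2320 -0.4340 0.3980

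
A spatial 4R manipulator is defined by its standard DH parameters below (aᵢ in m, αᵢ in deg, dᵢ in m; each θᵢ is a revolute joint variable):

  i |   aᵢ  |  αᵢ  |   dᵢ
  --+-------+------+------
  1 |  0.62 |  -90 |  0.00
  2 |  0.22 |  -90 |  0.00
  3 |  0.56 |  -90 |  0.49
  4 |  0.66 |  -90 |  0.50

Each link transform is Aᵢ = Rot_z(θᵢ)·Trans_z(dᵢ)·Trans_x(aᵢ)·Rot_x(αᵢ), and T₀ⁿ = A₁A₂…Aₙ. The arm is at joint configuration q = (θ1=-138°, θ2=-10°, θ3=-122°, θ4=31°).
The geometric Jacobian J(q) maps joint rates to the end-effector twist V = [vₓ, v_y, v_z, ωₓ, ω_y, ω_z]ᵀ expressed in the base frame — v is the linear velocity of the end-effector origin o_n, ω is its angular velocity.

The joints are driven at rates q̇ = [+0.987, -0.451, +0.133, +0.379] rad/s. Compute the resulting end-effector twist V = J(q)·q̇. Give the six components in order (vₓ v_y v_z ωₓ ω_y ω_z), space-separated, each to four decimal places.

o_n = [0.3012, -1.3699, -0.1396]
J₁: ẑ×o_n = [1.3699, 0.3012, -0.0000], ω = ẑ
J2: z=[0.6691, -0.7431, 0.0000] o=[-0.4607, -0.4149, 0.0000] → [0.1037, 0.0934, -0.0728, 0.6691, -0.7431, 0.0000]
J3: z=[-0.1290, -0.1162, -0.9848] o=[-0.6218, -0.5598, 0.0382] → [-0.7772, -0.9319, 0.2118, -0.1290, -0.1162, -0.9848]
J4: z=[-0.2661, -0.9526, 0.1473] o=[-0.1500, -0.7741, -0.4959] → [-0.2517, 0.1613, 0.5884, -0.2661, -0.9526, 0.1473]
V = J·q̇ = [1.1066, 0.1924, 0.2840, -0.4198, -0.0413, 0.9118]

1.1066 0.1924 0.2840 -0.4198 -0.0413 0.9118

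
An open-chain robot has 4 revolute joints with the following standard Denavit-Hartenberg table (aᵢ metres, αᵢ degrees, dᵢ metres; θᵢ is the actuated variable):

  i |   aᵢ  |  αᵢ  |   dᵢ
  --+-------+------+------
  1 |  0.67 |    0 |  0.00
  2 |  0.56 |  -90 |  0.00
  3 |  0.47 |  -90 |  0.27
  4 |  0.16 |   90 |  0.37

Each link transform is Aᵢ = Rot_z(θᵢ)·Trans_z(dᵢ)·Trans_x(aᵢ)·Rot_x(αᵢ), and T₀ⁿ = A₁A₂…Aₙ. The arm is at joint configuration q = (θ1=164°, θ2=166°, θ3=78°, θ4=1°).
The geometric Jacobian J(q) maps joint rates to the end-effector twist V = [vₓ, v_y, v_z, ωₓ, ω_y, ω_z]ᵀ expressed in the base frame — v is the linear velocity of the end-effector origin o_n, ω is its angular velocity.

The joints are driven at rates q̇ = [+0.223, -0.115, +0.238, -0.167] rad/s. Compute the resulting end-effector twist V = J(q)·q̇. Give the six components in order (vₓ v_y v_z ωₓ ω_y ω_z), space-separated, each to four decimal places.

o_n = [-0.2255, 0.2516, -0.6931]
J₁: ẑ×o_n = [-0.2516, -0.2255, 0.0000], ω = ẑ
J2: z=[0.0000, 0.0000, 1.0000] o=[-0.6440, 0.1847, 0.0000] → [-0.0669, 0.4186, 0.0000, 0.0000, 0.0000, 1.0000]
J3: z=[0.5000, 0.8660, 0.0000] o=[-0.1591, -0.0953, 0.0000] → [-0.6003, 0.3466, 0.2309, 0.5000, 0.8660, 0.0000]
J4: z=[-0.8471, 0.4891, -0.2079] o=[0.0606, 0.0896, -0.4597] → [-0.0805, -0.1383, 0.0027, -0.8471, 0.4891, -0.2079]
V = J·q̇ = [-0.1778, 0.0072, 0.0545, 0.2605, 0.1244, 0.1427]

-0.1778 0.0072 0.0545 0.2605 0.1244 0.1427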